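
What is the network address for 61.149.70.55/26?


IP:   00111101.10010101.01000110.00110111
Mask: 11111111.11111111.11111111.11000000
AND operation:
Net:  00111101.10010101.01000110.00000000
Network: 61.149.70.0/26


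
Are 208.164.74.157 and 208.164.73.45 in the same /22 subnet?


Mask: 255.255.252.0
208.164.74.157 AND mask = 208.164.72.0
208.164.73.45 AND mask = 208.164.72.0
Yes, same subnet (208.164.72.0)


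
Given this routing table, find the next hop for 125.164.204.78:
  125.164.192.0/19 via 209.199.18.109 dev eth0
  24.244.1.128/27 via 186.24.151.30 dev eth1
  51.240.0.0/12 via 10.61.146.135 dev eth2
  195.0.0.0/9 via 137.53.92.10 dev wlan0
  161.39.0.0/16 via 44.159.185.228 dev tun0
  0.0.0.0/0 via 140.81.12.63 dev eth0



Longest prefix match for 125.164.204.78:
  /19 125.164.192.0: MATCH
  /27 24.244.1.128: no
  /12 51.240.0.0: no
  /9 195.0.0.0: no
  /16 161.39.0.0: no
  /0 0.0.0.0: MATCH
Selected: next-hop 209.199.18.109 via eth0 (matched /19)


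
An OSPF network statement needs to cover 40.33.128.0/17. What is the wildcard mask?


Subnet mask: 255.255.128.0
Wildcard = 255.255.255.255 - subnet mask
255 - 255 = 0
255 - 255 = 0
255 - 128 = 127
255 - 0 = 255
Wildcard: 0.0.127.255


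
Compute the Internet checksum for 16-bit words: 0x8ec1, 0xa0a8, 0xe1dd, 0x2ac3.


Sum all words (with carry folding):
+ 0x8ec1 = 0x8ec1
+ 0xa0a8 = 0x2f6a
+ 0xe1dd = 0x1148
+ 0x2ac3 = 0x3c0b
One's complement: ~0x3c0b
Checksum = 0xc3f4


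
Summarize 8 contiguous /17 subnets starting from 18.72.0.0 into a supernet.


Original prefix: /17
Number of subnets: 8 = 2^3
New prefix = 17 - 3 = 14
Supernet: 18.72.0.0/14


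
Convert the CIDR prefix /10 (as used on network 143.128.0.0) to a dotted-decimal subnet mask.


/10 means 10 network bits, 22 host bits
Binary: 11111111110000000000000000000000
Mask: 255.192.0.0


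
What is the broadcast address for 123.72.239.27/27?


Network: 123.72.239.0/27
Host bits = 5
Set all host bits to 1:
Broadcast: 123.72.239.31


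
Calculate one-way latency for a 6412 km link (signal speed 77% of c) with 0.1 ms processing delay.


Speed = 0.77 * 3e5 km/s = 231000 km/s
Propagation delay = 6412 / 231000 = 0.0278 s = 27.7576 ms
Processing delay = 0.1 ms
Total one-way latency = 27.8576 ms


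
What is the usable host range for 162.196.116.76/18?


Network: 162.196.64.0
Broadcast: 162.196.127.255
First usable = network + 1
Last usable = broadcast - 1
Range: 162.196.64.1 to 162.196.127.254


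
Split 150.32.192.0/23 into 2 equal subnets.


New prefix = 23 + 1 = 24
Each subnet has 256 addresses
  150.32.192.0/24
  150.32.193.0/24
Subnets: 150.32.192.0/24, 150.32.193.0/24


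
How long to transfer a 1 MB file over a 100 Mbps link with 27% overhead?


Effective throughput = 100 * (1 - 27/100) = 73 Mbps
File size in Mb = 1 * 8 = 8 Mb
Time = 8 / 73
Time = 0.1096 seconds


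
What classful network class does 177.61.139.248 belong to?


First octet: 177
Binary: 10110001
10xxxxxx -> Class B (128-191)
Class B, default mask 255.255.0.0 (/16)


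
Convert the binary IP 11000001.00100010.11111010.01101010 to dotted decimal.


11000001 = 193
00100010 = 34
11111010 = 250
01101010 = 106
IP: 193.34.250.106


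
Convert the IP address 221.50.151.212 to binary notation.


221 = 11011101
50 = 00110010
151 = 10010111
212 = 11010100
Binary: 11011101.00110010.10010111.11010100


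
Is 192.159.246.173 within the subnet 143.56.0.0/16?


Subnet network: 143.56.0.0
Test IP AND mask: 192.159.0.0
No, 192.159.246.173 is not in 143.56.0.0/16


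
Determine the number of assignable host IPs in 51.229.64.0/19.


Host bits = 32 - 19 = 13
Total addresses = 2^13 = 8192
Usable = total - 2 (network and broadcast)
Usable hosts: 8190


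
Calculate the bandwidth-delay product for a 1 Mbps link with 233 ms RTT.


BDP = bandwidth * RTT
= 1 Mbps * 233 ms
= 1 * 1e6 * 233 / 1000 bits
= 233000 bits
= 29125 bytes
= 28.4424 KB
BDP = 233000 bits (29125 bytes)


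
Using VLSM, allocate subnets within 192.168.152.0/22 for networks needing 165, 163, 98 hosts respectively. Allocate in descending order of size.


165 hosts -> /24 (254 usable): 192.168.152.0/24
163 hosts -> /24 (254 usable): 192.168.153.0/24
98 hosts -> /25 (126 usable): 192.168.154.0/25
Allocation: 192.168.152.0/24 (165 hosts, 254 usable); 192.168.153.0/24 (163 hosts, 254 usable); 192.168.154.0/25 (98 hosts, 126 usable)


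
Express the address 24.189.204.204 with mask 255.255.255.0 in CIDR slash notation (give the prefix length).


Binary: 11111111.11111111.11111111.00000000
Count leading 1s
Prefix: /24


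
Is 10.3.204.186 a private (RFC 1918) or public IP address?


RFC 1918 private ranges:
  10.0.0.0/8 (10.0.0.0 - 10.255.255.255)
  172.16.0.0/12 (172.16.0.0 - 172.31.255.255)
  192.168.0.0/16 (192.168.0.0 - 192.168.255.255)
Private (in 10.0.0.0/8)


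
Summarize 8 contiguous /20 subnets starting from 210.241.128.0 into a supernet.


Original prefix: /20
Number of subnets: 8 = 2^3
New prefix = 20 - 3 = 17
Supernet: 210.241.128.0/17


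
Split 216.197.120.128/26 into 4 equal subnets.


New prefix = 26 + 2 = 28
Each subnet has 16 addresses
  216.197.120.128/28
  216.197.120.144/28
  216.197.120.160/28
  216.197.120.176/28
Subnets: 216.197.120.128/28, 216.197.120.144/28, 216.197.120.160/28, 216.197.120.176/28


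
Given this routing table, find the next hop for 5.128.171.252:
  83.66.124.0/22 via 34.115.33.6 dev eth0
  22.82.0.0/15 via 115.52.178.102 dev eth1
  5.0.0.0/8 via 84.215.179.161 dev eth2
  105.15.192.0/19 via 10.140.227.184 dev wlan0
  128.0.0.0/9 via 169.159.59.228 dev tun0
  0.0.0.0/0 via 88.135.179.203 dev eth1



Longest prefix match for 5.128.171.252:
  /22 83.66.124.0: no
  /15 22.82.0.0: no
  /8 5.0.0.0: MATCH
  /19 105.15.192.0: no
  /9 128.0.0.0: no
  /0 0.0.0.0: MATCH
Selected: next-hop 84.215.179.161 via eth2 (matched /8)


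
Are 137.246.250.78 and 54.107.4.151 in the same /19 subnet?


Mask: 255.255.224.0
137.246.250.78 AND mask = 137.246.224.0
54.107.4.151 AND mask = 54.107.0.0
No, different subnets (137.246.224.0 vs 54.107.0.0)


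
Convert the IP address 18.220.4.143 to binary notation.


18 = 00010010
220 = 11011100
4 = 00000100
143 = 10001111
Binary: 00010010.11011100.00000100.10001111


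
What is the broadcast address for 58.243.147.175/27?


Network: 58.243.147.160/27
Host bits = 5
Set all host bits to 1:
Broadcast: 58.243.147.191


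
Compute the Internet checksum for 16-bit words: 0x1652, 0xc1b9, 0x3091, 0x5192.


Sum all words (with carry folding):
+ 0x1652 = 0x1652
+ 0xc1b9 = 0xd80b
+ 0x3091 = 0x089d
+ 0x5192 = 0x5a2f
One's complement: ~0x5a2f
Checksum = 0xa5d0


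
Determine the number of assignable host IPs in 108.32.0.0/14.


Host bits = 32 - 14 = 18
Total addresses = 2^18 = 262144
Usable = total - 2 (network and broadcast)
Usable hosts: 262142


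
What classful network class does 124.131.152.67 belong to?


First octet: 124
Binary: 01111100
0xxxxxxx -> Class A (1-126)
Class A, default mask 255.0.0.0 (/8)


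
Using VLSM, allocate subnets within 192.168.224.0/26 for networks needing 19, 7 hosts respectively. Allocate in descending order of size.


19 hosts -> /27 (30 usable): 192.168.224.0/27
7 hosts -> /28 (14 usable): 192.168.224.32/28
Allocation: 192.168.224.0/27 (19 hosts, 30 usable); 192.168.224.32/28 (7 hosts, 14 usable)


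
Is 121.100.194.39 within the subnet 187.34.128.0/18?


Subnet network: 187.34.128.0
Test IP AND mask: 121.100.192.0
No, 121.100.194.39 is not in 187.34.128.0/18


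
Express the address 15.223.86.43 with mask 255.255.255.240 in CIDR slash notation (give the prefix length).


Binary: 11111111.11111111.11111111.11110000
Count leading 1s
Prefix: /28


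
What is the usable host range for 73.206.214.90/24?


Network: 73.206.214.0
Broadcast: 73.206.214.255
First usable = network + 1
Last usable = broadcast - 1
Range: 73.206.214.1 to 73.206.214.254


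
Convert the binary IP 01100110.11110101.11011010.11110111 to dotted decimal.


01100110 = 102
11110101 = 245
11011010 = 218
11110111 = 247
IP: 102.245.218.247


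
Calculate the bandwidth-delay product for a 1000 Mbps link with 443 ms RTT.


BDP = bandwidth * RTT
= 1000 Mbps * 443 ms
= 1000 * 1e6 * 443 / 1000 bits
= 443000000 bits
= 55375000 bytes
= 54077.1484 KB
BDP = 443000000 bits (55375000 bytes)


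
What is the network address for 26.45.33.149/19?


IP:   00011010.00101101.00100001.10010101
Mask: 11111111.11111111.11100000.00000000
AND operation:
Net:  00011010.00101101.00100000.00000000
Network: 26.45.32.0/19


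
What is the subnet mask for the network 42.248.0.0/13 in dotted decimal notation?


/13 means 13 network bits, 19 host bits
Binary: 11111111111110000000000000000000
Mask: 255.248.0.0


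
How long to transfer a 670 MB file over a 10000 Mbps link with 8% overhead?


Effective throughput = 10000 * (1 - 8/100) = 9200 Mbps
File size in Mb = 670 * 8 = 5360 Mb
Time = 5360 / 9200
Time = 0.5826 seconds


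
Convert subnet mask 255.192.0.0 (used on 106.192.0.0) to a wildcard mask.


Subnet mask: 255.192.0.0
Wildcard = 255.255.255.255 - subnet mask
255 - 255 = 0
255 - 192 = 63
255 - 0 = 255
255 - 0 = 255
Wildcard: 0.63.255.255


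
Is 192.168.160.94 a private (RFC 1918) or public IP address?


RFC 1918 private ranges:
  10.0.0.0/8 (10.0.0.0 - 10.255.255.255)
  172.16.0.0/12 (172.16.0.0 - 172.31.255.255)
  192.168.0.0/16 (192.168.0.0 - 192.168.255.255)
Private (in 192.168.0.0/16)


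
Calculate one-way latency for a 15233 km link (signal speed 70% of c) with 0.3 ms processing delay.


Speed = 0.7 * 3e5 km/s = 210000 km/s
Propagation delay = 15233 / 210000 = 0.0725 s = 72.5381 ms
Processing delay = 0.3 ms
Total one-way latency = 72.8381 ms


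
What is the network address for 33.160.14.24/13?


IP:   00100001.10100000.00001110.00011000
Mask: 11111111.11111000.00000000.00000000
AND operation:
Net:  00100001.10100000.00000000.00000000
Network: 33.160.0.0/13


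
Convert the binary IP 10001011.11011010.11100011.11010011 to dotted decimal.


10001011 = 139
11011010 = 218
11100011 = 227
11010011 = 211
IP: 139.218.227.211


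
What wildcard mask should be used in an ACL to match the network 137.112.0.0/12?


Subnet mask: 255.240.0.0
Wildcard = 255.255.255.255 - subnet mask
255 - 255 = 0
255 - 240 = 15
255 - 0 = 255
255 - 0 = 255
Wildcard: 0.15.255.255


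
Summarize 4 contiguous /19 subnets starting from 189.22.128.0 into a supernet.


Original prefix: /19
Number of subnets: 4 = 2^2
New prefix = 19 - 2 = 17
Supernet: 189.22.128.0/17


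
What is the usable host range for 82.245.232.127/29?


Network: 82.245.232.120
Broadcast: 82.245.232.127
First usable = network + 1
Last usable = broadcast - 1
Range: 82.245.232.121 to 82.245.232.126


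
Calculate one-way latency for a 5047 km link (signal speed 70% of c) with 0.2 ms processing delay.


Speed = 0.7 * 3e5 km/s = 210000 km/s
Propagation delay = 5047 / 210000 = 0.024 s = 24.0333 ms
Processing delay = 0.2 ms
Total one-way latency = 24.2333 ms


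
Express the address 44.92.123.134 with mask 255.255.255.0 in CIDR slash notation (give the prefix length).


Binary: 11111111.11111111.11111111.00000000
Count leading 1s
Prefix: /24


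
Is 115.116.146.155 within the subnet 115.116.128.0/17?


Subnet network: 115.116.128.0
Test IP AND mask: 115.116.128.0
Yes, 115.116.146.155 is in 115.116.128.0/17


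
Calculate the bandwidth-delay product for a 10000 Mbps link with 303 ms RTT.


BDP = bandwidth * RTT
= 10000 Mbps * 303 ms
= 10000 * 1e6 * 303 / 1000 bits
= 3030000000 bits
= 378750000 bytes
= 369873.0469 KB
BDP = 3030000000 bits (378750000 bytes)


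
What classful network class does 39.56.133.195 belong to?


First octet: 39
Binary: 00100111
0xxxxxxx -> Class A (1-126)
Class A, default mask 255.0.0.0 (/8)


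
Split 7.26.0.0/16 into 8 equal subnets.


New prefix = 16 + 3 = 19
Each subnet has 8192 addresses
  7.26.0.0/19
  7.26.32.0/19
  7.26.64.0/19
  7.26.96.0/19
  7.26.128.0/19
  7.26.160.0/19
  7.26.192.0/19
  7.26.224.0/19
Subnets: 7.26.0.0/19, 7.26.32.0/19, 7.26.64.0/19, 7.26.96.0/19, 7.26.128.0/19, 7.26.160.0/19, 7.26.192.0/19, 7.26.224.0/19


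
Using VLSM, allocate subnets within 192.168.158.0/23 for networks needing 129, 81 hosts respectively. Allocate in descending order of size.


129 hosts -> /24 (254 usable): 192.168.158.0/24
81 hosts -> /25 (126 usable): 192.168.159.0/25
Allocation: 192.168.158.0/24 (129 hosts, 254 usable); 192.168.159.0/25 (81 hosts, 126 usable)


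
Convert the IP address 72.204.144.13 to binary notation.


72 = 01001000
204 = 11001100
144 = 10010000
13 = 00001101
Binary: 01001000.11001100.10010000.00001101


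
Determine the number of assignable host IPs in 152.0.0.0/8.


Host bits = 32 - 8 = 24
Total addresses = 2^24 = 16777216
Usable = total - 2 (network and broadcast)
Usable hosts: 16777214


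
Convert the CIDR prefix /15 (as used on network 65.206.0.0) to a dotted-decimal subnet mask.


/15 means 15 network bits, 17 host bits
Binary: 11111111111111100000000000000000
Mask: 255.254.0.0


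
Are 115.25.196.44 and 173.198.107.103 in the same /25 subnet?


Mask: 255.255.255.128
115.25.196.44 AND mask = 115.25.196.0
173.198.107.103 AND mask = 173.198.107.0
No, different subnets (115.25.196.0 vs 173.198.107.0)


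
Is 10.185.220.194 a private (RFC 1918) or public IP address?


RFC 1918 private ranges:
  10.0.0.0/8 (10.0.0.0 - 10.255.255.255)
  172.16.0.0/12 (172.16.0.0 - 172.31.255.255)
  192.168.0.0/16 (192.168.0.0 - 192.168.255.255)
Private (in 10.0.0.0/8)


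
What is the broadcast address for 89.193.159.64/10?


Network: 89.192.0.0/10
Host bits = 22
Set all host bits to 1:
Broadcast: 89.255.255.255


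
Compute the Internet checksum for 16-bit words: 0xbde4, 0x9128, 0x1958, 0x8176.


Sum all words (with carry folding):
+ 0xbde4 = 0xbde4
+ 0x9128 = 0x4f0d
+ 0x1958 = 0x6865
+ 0x8176 = 0xe9db
One's complement: ~0xe9db
Checksum = 0x1624


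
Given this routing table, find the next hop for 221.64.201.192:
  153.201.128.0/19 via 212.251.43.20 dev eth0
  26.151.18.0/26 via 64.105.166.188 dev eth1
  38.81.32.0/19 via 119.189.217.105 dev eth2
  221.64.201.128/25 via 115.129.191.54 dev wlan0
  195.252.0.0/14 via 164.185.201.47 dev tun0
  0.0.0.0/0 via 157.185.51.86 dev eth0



Longest prefix match for 221.64.201.192:
  /19 153.201.128.0: no
  /26 26.151.18.0: no
  /19 38.81.32.0: no
  /25 221.64.201.128: MATCH
  /14 195.252.0.0: no
  /0 0.0.0.0: MATCH
Selected: next-hop 115.129.191.54 via wlan0 (matched /25)


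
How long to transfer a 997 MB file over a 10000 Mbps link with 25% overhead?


Effective throughput = 10000 * (1 - 25/100) = 7500 Mbps
File size in Mb = 997 * 8 = 7976 Mb
Time = 7976 / 7500
Time = 1.0635 seconds


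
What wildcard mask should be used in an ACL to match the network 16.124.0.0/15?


Subnet mask: 255.254.0.0
Wildcard = 255.255.255.255 - subnet mask
255 - 255 = 0
255 - 254 = 1
255 - 0 = 255
255 - 0 = 255
Wildcard: 0.1.255.255


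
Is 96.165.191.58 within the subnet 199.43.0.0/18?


Subnet network: 199.43.0.0
Test IP AND mask: 96.165.128.0
No, 96.165.191.58 is not in 199.43.0.0/18


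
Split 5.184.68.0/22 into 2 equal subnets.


New prefix = 22 + 1 = 23
Each subnet has 512 addresses
  5.184.68.0/23
  5.184.70.0/23
Subnets: 5.184.68.0/23, 5.184.70.0/23


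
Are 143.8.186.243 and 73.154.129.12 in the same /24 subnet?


Mask: 255.255.255.0
143.8.186.243 AND mask = 143.8.186.0
73.154.129.12 AND mask = 73.154.129.0
No, different subnets (143.8.186.0 vs 73.154.129.0)


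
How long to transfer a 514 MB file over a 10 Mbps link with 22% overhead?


Effective throughput = 10 * (1 - 22/100) = 7.8 Mbps
File size in Mb = 514 * 8 = 4112 Mb
Time = 4112 / 7.8
Time = 527.1795 seconds


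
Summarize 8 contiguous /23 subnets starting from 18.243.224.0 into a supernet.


Original prefix: /23
Number of subnets: 8 = 2^3
New prefix = 23 - 3 = 20
Supernet: 18.243.224.0/20


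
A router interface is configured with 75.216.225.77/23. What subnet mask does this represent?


/23 means 23 network bits, 9 host bits
Binary: 11111111111111111111111000000000
Mask: 255.255.254.0


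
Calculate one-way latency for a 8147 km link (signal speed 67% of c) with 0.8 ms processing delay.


Speed = 0.67 * 3e5 km/s = 201000 km/s
Propagation delay = 8147 / 201000 = 0.0405 s = 40.5323 ms
Processing delay = 0.8 ms
Total one-way latency = 41.3323 ms


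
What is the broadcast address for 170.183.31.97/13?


Network: 170.176.0.0/13
Host bits = 19
Set all host bits to 1:
Broadcast: 170.183.255.255


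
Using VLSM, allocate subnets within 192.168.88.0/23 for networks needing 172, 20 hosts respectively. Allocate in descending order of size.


172 hosts -> /24 (254 usable): 192.168.88.0/24
20 hosts -> /27 (30 usable): 192.168.89.0/27
Allocation: 192.168.88.0/24 (172 hosts, 254 usable); 192.168.89.0/27 (20 hosts, 30 usable)


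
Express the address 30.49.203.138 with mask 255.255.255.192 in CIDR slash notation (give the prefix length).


Binary: 11111111.11111111.11111111.11000000
Count leading 1s
Prefix: /26


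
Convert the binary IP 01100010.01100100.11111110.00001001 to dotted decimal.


01100010 = 98
01100100 = 100
11111110 = 254
00001001 = 9
IP: 98.100.254.9


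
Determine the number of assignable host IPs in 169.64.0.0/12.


Host bits = 32 - 12 = 20
Total addresses = 2^20 = 1048576
Usable = total - 2 (network and broadcast)
Usable hosts: 1048574


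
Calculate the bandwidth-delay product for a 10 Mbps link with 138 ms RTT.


BDP = bandwidth * RTT
= 10 Mbps * 138 ms
= 10 * 1e6 * 138 / 1000 bits
= 1380000 bits
= 172500 bytes
= 168.457 KB
BDP = 1380000 bits (172500 bytes)


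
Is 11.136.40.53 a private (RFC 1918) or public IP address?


RFC 1918 private ranges:
  10.0.0.0/8 (10.0.0.0 - 10.255.255.255)
  172.16.0.0/12 (172.16.0.0 - 172.31.255.255)
  192.168.0.0/16 (192.168.0.0 - 192.168.255.255)
Public (not in any RFC 1918 range)


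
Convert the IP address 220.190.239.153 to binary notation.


220 = 11011100
190 = 10111110
239 = 11101111
153 = 10011001
Binary: 11011100.10111110.11101111.10011001


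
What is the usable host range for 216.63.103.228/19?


Network: 216.63.96.0
Broadcast: 216.63.127.255
First usable = network + 1
Last usable = broadcast - 1
Range: 216.63.96.1 to 216.63.127.254


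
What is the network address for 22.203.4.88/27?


IP:   00010110.11001011.00000100.01011000
Mask: 11111111.11111111.11111111.11100000
AND operation:
Net:  00010110.11001011.00000100.01000000
Network: 22.203.4.64/27


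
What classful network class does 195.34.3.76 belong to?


First octet: 195
Binary: 11000011
110xxxxx -> Class C (192-223)
Class C, default mask 255.255.255.0 (/24)


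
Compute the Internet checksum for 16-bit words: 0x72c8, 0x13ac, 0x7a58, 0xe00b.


Sum all words (with carry folding):
+ 0x72c8 = 0x72c8
+ 0x13ac = 0x8674
+ 0x7a58 = 0x00cd
+ 0xe00b = 0xe0d8
One's complement: ~0xe0d8
Checksum = 0x1f27


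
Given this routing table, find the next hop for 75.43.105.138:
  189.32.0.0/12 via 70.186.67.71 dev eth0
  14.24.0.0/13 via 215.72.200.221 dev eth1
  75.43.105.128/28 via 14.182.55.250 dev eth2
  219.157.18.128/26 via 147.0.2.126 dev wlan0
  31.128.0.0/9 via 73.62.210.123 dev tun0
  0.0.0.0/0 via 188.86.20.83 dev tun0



Longest prefix match for 75.43.105.138:
  /12 189.32.0.0: no
  /13 14.24.0.0: no
  /28 75.43.105.128: MATCH
  /26 219.157.18.128: no
  /9 31.128.0.0: no
  /0 0.0.0.0: MATCH
Selected: next-hop 14.182.55.250 via eth2 (matched /28)


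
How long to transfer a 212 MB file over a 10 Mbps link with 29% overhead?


Effective throughput = 10 * (1 - 29/100) = 7.1 Mbps
File size in Mb = 212 * 8 = 1696 Mb
Time = 1696 / 7.1
Time = 238.8732 seconds


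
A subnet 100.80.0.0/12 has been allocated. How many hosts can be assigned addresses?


Host bits = 32 - 12 = 20
Total addresses = 2^20 = 1048576
Usable = total - 2 (network and broadcast)
Usable hosts: 1048574


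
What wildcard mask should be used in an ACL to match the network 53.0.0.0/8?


Subnet mask: 255.0.0.0
Wildcard = 255.255.255.255 - subnet mask
255 - 255 = 0
255 - 0 = 255
255 - 0 = 255
255 - 0 = 255
Wildcard: 0.255.255.255


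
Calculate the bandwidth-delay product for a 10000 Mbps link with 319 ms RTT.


BDP = bandwidth * RTT
= 10000 Mbps * 319 ms
= 10000 * 1e6 * 319 / 1000 bits
= 3190000000 bits
= 398750000 bytes
= 389404.2969 KB
BDP = 3190000000 bits (398750000 bytes)


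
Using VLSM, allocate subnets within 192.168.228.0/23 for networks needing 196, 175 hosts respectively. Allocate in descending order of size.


196 hosts -> /24 (254 usable): 192.168.228.0/24
175 hosts -> /24 (254 usable): 192.168.229.0/24
Allocation: 192.168.228.0/24 (196 hosts, 254 usable); 192.168.229.0/24 (175 hosts, 254 usable)


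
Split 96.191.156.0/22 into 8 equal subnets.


New prefix = 22 + 3 = 25
Each subnet has 128 addresses
  96.191.156.0/25
  96.191.156.128/25
  96.191.157.0/25
  96.191.157.128/25
  96.191.158.0/25
  96.191.158.128/25
  96.191.159.0/25
  96.191.159.128/25
Subnets: 96.191.156.0/25, 96.191.156.128/25, 96.191.157.0/25, 96.191.157.128/25, 96.191.158.0/25, 96.191.158.128/25, 96.191.159.0/25, 96.191.159.128/25


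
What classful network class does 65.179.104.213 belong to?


First octet: 65
Binary: 01000001
0xxxxxxx -> Class A (1-126)
Class A, default mask 255.0.0.0 (/8)


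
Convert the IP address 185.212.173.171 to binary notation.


185 = 10111001
212 = 11010100
173 = 10101101
171 = 10101011
Binary: 10111001.11010100.10101101.10101011


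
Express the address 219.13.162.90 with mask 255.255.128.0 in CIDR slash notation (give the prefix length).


Binary: 11111111.11111111.10000000.00000000
Count leading 1s
Prefix: /17


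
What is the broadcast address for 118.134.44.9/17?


Network: 118.134.0.0/17
Host bits = 15
Set all host bits to 1:
Broadcast: 118.134.127.255


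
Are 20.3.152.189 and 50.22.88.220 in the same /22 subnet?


Mask: 255.255.252.0
20.3.152.189 AND mask = 20.3.152.0
50.22.88.220 AND mask = 50.22.88.0
No, different subnets (20.3.152.0 vs 50.22.88.0)


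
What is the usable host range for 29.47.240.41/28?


Network: 29.47.240.32
Broadcast: 29.47.240.47
First usable = network + 1
Last usable = broadcast - 1
Range: 29.47.240.33 to 29.47.240.46


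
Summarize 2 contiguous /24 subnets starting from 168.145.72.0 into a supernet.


Original prefix: /24
Number of subnets: 2 = 2^1
New prefix = 24 - 1 = 23
Supernet: 168.145.72.0/23


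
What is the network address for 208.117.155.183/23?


IP:   11010000.01110101.10011011.10110111
Mask: 11111111.11111111.11111110.00000000
AND operation:
Net:  11010000.01110101.10011010.00000000
Network: 208.117.154.0/23


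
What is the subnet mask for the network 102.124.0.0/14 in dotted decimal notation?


/14 means 14 network bits, 18 host bits
Binary: 11111111111111000000000000000000
Mask: 255.252.0.0


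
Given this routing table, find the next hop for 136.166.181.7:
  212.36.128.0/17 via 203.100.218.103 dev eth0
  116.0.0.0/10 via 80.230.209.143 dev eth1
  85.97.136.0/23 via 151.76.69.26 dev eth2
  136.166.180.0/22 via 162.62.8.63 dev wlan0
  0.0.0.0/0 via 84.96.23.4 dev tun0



Longest prefix match for 136.166.181.7:
  /17 212.36.128.0: no
  /10 116.0.0.0: no
  /23 85.97.136.0: no
  /22 136.166.180.0: MATCH
  /0 0.0.0.0: MATCH
Selected: next-hop 162.62.8.63 via wlan0 (matched /22)


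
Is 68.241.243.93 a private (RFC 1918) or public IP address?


RFC 1918 private ranges:
  10.0.0.0/8 (10.0.0.0 - 10.255.255.255)
  172.16.0.0/12 (172.16.0.0 - 172.31.255.255)
  192.168.0.0/16 (192.168.0.0 - 192.168.255.255)
Public (not in any RFC 1918 range)


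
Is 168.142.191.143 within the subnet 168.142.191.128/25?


Subnet network: 168.142.191.128
Test IP AND mask: 168.142.191.128
Yes, 168.142.191.143 is in 168.142.191.128/25


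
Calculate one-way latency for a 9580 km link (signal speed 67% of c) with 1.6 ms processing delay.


Speed = 0.67 * 3e5 km/s = 201000 km/s
Propagation delay = 9580 / 201000 = 0.0477 s = 47.6617 ms
Processing delay = 1.6 ms
Total one-way latency = 49.2617 ms


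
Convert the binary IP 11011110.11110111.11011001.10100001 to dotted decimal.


11011110 = 222
11110111 = 247
11011001 = 217
10100001 = 161
IP: 222.247.217.161


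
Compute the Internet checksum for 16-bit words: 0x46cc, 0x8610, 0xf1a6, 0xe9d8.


Sum all words (with carry folding):
+ 0x46cc = 0x46cc
+ 0x8610 = 0xccdc
+ 0xf1a6 = 0xbe83
+ 0xe9d8 = 0xa85c
One's complement: ~0xa85c
Checksum = 0x57a3


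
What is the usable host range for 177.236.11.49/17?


Network: 177.236.0.0
Broadcast: 177.236.127.255
First usable = network + 1
Last usable = broadcast - 1
Range: 177.236.0.1 to 177.236.127.254


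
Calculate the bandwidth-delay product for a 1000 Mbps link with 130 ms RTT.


BDP = bandwidth * RTT
= 1000 Mbps * 130 ms
= 1000 * 1e6 * 130 / 1000 bits
= 130000000 bits
= 16250000 bytes
= 15869.1406 KB
BDP = 130000000 bits (16250000 bytes)


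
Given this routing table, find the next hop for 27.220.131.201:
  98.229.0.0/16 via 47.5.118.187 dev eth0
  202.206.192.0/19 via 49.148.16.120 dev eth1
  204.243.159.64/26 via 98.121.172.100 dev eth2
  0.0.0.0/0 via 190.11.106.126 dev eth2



Longest prefix match for 27.220.131.201:
  /16 98.229.0.0: no
  /19 202.206.192.0: no
  /26 204.243.159.64: no
  /0 0.0.0.0: MATCH
Selected: next-hop 190.11.106.126 via eth2 (matched /0)


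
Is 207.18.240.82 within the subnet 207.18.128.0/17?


Subnet network: 207.18.128.0
Test IP AND mask: 207.18.128.0
Yes, 207.18.240.82 is in 207.18.128.0/17


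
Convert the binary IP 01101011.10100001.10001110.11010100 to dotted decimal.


01101011 = 107
10100001 = 161
10001110 = 142
11010100 = 212
IP: 107.161.142.212


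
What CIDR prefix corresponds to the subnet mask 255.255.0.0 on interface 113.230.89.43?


Binary: 11111111.11111111.00000000.00000000
Count leading 1s
Prefix: /16


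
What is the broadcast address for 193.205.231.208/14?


Network: 193.204.0.0/14
Host bits = 18
Set all host bits to 1:
Broadcast: 193.207.255.255


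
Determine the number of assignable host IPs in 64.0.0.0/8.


Host bits = 32 - 8 = 24
Total addresses = 2^24 = 16777216
Usable = total - 2 (network and broadcast)
Usable hosts: 16777214


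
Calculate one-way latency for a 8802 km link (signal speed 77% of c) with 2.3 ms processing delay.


Speed = 0.77 * 3e5 km/s = 231000 km/s
Propagation delay = 8802 / 231000 = 0.0381 s = 38.1039 ms
Processing delay = 2.3 ms
Total one-way latency = 40.4039 ms


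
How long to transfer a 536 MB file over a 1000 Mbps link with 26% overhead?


Effective throughput = 1000 * (1 - 26/100) = 740 Mbps
File size in Mb = 536 * 8 = 4288 Mb
Time = 4288 / 740
Time = 5.7946 seconds


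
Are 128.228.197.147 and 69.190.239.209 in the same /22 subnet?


Mask: 255.255.252.0
128.228.197.147 AND mask = 128.228.196.0
69.190.239.209 AND mask = 69.190.236.0
No, different subnets (128.228.196.0 vs 69.190.236.0)


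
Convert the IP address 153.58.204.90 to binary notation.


153 = 10011001
58 = 00111010
204 = 11001100
90 = 01011010
Binary: 10011001.00111010.11001100.01011010


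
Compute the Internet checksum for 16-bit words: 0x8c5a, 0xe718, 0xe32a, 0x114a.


Sum all words (with carry folding):
+ 0x8c5a = 0x8c5a
+ 0xe718 = 0x7373
+ 0xe32a = 0x569e
+ 0x114a = 0x67e8
One's complement: ~0x67e8
Checksum = 0x9817


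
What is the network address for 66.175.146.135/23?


IP:   01000010.10101111.10010010.10000111
Mask: 11111111.11111111.11111110.00000000
AND operation:
Net:  01000010.10101111.10010010.00000000
Network: 66.175.146.0/23


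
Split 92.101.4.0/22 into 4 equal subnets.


New prefix = 22 + 2 = 24
Each subnet has 256 addresses
  92.101.4.0/24
  92.101.5.0/24
  92.101.6.0/24
  92.101.7.0/24
Subnets: 92.101.4.0/24, 92.101.5.0/24, 92.101.6.0/24, 92.101.7.0/24


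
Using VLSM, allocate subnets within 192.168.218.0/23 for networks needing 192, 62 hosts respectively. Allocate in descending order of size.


192 hosts -> /24 (254 usable): 192.168.218.0/24
62 hosts -> /26 (62 usable): 192.168.219.0/26
Allocation: 192.168.218.0/24 (192 hosts, 254 usable); 192.168.219.0/26 (62 hosts, 62 usable)


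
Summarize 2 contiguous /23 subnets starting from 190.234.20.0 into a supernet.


Original prefix: /23
Number of subnets: 2 = 2^1
New prefix = 23 - 1 = 22
Supernet: 190.234.20.0/22


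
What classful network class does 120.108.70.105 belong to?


First octet: 120
Binary: 01111000
0xxxxxxx -> Class A (1-126)
Class A, default mask 255.0.0.0 (/8)


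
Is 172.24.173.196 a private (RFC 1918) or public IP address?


RFC 1918 private ranges:
  10.0.0.0/8 (10.0.0.0 - 10.255.255.255)
  172.16.0.0/12 (172.16.0.0 - 172.31.255.255)
  192.168.0.0/16 (192.168.0.0 - 192.168.255.255)
Private (in 172.16.0.0/12)


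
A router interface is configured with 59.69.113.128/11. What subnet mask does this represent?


/11 means 11 network bits, 21 host bits
Binary: 11111111111000000000000000000000
Mask: 255.224.0.0


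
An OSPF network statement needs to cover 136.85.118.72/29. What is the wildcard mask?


Subnet mask: 255.255.255.248
Wildcard = 255.255.255.255 - subnet mask
255 - 255 = 0
255 - 255 = 0
255 - 255 = 0
255 - 248 = 7
Wildcard: 0.0.0.7


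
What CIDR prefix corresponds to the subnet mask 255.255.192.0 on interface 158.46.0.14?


Binary: 11111111.11111111.11000000.00000000
Count leading 1s
Prefix: /18


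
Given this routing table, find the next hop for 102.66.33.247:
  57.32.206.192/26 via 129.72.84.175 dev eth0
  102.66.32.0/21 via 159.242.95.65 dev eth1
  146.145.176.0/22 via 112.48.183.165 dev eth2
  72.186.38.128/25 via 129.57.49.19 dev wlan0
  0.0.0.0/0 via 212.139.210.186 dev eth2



Longest prefix match for 102.66.33.247:
  /26 57.32.206.192: no
  /21 102.66.32.0: MATCH
  /22 146.145.176.0: no
  /25 72.186.38.128: no
  /0 0.0.0.0: MATCH
Selected: next-hop 159.242.95.65 via eth1 (matched /21)


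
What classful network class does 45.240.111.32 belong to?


First octet: 45
Binary: 00101101
0xxxxxxx -> Class A (1-126)
Class A, default mask 255.0.0.0 (/8)


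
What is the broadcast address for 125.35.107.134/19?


Network: 125.35.96.0/19
Host bits = 13
Set all host bits to 1:
Broadcast: 125.35.127.255


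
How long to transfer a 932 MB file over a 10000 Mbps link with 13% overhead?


Effective throughput = 10000 * (1 - 13/100) = 8700 Mbps
File size in Mb = 932 * 8 = 7456 Mb
Time = 7456 / 8700
Time = 0.857 seconds


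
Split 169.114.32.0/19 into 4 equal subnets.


New prefix = 19 + 2 = 21
Each subnet has 2048 addresses
  169.114.32.0/21
  169.114.40.0/21
  169.114.48.0/21
  169.114.56.0/21
Subnets: 169.114.32.0/21, 169.114.40.0/21, 169.114.48.0/21, 169.114.56.0/21


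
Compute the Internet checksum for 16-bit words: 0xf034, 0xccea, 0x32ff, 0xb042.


Sum all words (with carry folding):
+ 0xf034 = 0xf034
+ 0xccea = 0xbd1f
+ 0x32ff = 0xf01e
+ 0xb042 = 0xa061
One's complement: ~0xa061
Checksum = 0x5f9e


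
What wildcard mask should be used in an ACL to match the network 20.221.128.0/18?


Subnet mask: 255.255.192.0
Wildcard = 255.255.255.255 - subnet mask
255 - 255 = 0
255 - 255 = 0
255 - 192 = 63
255 - 0 = 255
Wildcard: 0.0.63.255


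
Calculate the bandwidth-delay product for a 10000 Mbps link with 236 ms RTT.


BDP = bandwidth * RTT
= 10000 Mbps * 236 ms
= 10000 * 1e6 * 236 / 1000 bits
= 2360000000 bits
= 295000000 bytes
= 288085.9375 KB
BDP = 2360000000 bits (295000000 bytes)


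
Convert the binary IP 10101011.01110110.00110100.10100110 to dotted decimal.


10101011 = 171
01110110 = 118
00110100 = 52
10100110 = 166
IP: 171.118.52.166


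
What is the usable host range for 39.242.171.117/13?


Network: 39.240.0.0
Broadcast: 39.247.255.255
First usable = network + 1
Last usable = broadcast - 1
Range: 39.240.0.1 to 39.247.255.254


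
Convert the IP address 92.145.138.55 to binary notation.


92 = 01011100
145 = 10010001
138 = 10001010
55 = 00110111
Binary: 01011100.10010001.10001010.00110111


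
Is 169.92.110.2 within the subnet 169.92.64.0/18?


Subnet network: 169.92.64.0
Test IP AND mask: 169.92.64.0
Yes, 169.92.110.2 is in 169.92.64.0/18


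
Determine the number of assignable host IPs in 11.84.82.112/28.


Host bits = 32 - 28 = 4
Total addresses = 2^4 = 16
Usable = total - 2 (network and broadcast)
Usable hosts: 14


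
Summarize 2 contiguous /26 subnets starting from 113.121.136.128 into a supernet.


Original prefix: /26
Number of subnets: 2 = 2^1
New prefix = 26 - 1 = 25
Supernet: 113.121.136.128/25


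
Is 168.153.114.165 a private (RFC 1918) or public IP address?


RFC 1918 private ranges:
  10.0.0.0/8 (10.0.0.0 - 10.255.255.255)
  172.16.0.0/12 (172.16.0.0 - 172.31.255.255)
  192.168.0.0/16 (192.168.0.0 - 192.168.255.255)
Public (not in any RFC 1918 range)


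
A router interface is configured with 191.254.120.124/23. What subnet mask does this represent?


/23 means 23 network bits, 9 host bits
Binary: 11111111111111111111111000000000
Mask: 255.255.254.0


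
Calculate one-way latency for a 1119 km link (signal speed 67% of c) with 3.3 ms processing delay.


Speed = 0.67 * 3e5 km/s = 201000 km/s
Propagation delay = 1119 / 201000 = 0.0056 s = 5.5672 ms
Processing delay = 3.3 ms
Total one-way latency = 8.8672 ms


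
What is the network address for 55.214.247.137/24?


IP:   00110111.11010110.11110111.10001001
Mask: 11111111.11111111.11111111.00000000
AND operation:
Net:  00110111.11010110.11110111.00000000
Network: 55.214.247.0/24


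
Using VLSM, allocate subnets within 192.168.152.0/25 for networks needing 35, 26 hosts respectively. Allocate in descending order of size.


35 hosts -> /26 (62 usable): 192.168.152.0/26
26 hosts -> /27 (30 usable): 192.168.152.64/27
Allocation: 192.168.152.0/26 (35 hosts, 62 usable); 192.168.152.64/27 (26 hosts, 30 usable)


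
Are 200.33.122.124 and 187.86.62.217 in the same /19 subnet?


Mask: 255.255.224.0
200.33.122.124 AND mask = 200.33.96.0
187.86.62.217 AND mask = 187.86.32.0
No, different subnets (200.33.96.0 vs 187.86.32.0)


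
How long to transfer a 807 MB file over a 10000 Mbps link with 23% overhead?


Effective throughput = 10000 * (1 - 23/100) = 7700 Mbps
File size in Mb = 807 * 8 = 6456 Mb
Time = 6456 / 7700
Time = 0.8384 seconds


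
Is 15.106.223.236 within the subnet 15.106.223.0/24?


Subnet network: 15.106.223.0
Test IP AND mask: 15.106.223.0
Yes, 15.106.223.236 is in 15.106.223.0/24


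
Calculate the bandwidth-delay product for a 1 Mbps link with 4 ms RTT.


BDP = bandwidth * RTT
= 1 Mbps * 4 ms
= 1 * 1e6 * 4 / 1000 bits
= 4000 bits
= 500 bytes
BDP = 4000 bits (500 bytes)


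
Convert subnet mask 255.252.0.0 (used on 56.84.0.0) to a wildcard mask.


Subnet mask: 255.252.0.0
Wildcard = 255.255.255.255 - subnet mask
255 - 255 = 0
255 - 252 = 3
255 - 0 = 255
255 - 0 = 255
Wildcard: 0.3.255.255


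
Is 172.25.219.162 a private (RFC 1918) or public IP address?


RFC 1918 private ranges:
  10.0.0.0/8 (10.0.0.0 - 10.255.255.255)
  172.16.0.0/12 (172.16.0.0 - 172.31.255.255)
  192.168.0.0/16 (192.168.0.0 - 192.168.255.255)
Private (in 172.16.0.0/12)


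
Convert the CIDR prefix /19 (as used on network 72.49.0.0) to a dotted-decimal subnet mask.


/19 means 19 network bits, 13 host bits
Binary: 11111111111111111110000000000000
Mask: 255.255.224.0


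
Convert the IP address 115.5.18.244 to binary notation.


115 = 01110011
5 = 00000101
18 = 00010010
244 = 11110100
Binary: 01110011.00000101.00010010.11110100


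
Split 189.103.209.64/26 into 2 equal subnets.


New prefix = 26 + 1 = 27
Each subnet has 32 addresses
  189.103.209.64/27
  189.103.209.96/27
Subnets: 189.103.209.64/27, 189.103.209.96/27


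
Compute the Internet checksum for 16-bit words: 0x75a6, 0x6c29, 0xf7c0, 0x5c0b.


Sum all words (with carry folding):
+ 0x75a6 = 0x75a6
+ 0x6c29 = 0xe1cf
+ 0xf7c0 = 0xd990
+ 0x5c0b = 0x359c
One's complement: ~0x359c
Checksum = 0xca63


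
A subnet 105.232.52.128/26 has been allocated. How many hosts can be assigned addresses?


Host bits = 32 - 26 = 6
Total addresses = 2^6 = 64
Usable = total - 2 (network and broadcast)
Usable hosts: 62


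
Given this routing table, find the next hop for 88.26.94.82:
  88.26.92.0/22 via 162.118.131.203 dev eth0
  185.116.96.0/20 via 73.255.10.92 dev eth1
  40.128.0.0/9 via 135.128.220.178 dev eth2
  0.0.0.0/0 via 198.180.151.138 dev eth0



Longest prefix match for 88.26.94.82:
  /22 88.26.92.0: MATCH
  /20 185.116.96.0: no
  /9 40.128.0.0: no
  /0 0.0.0.0: MATCH
Selected: next-hop 162.118.131.203 via eth0 (matched /22)


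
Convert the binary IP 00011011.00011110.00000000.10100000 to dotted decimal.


00011011 = 27
00011110 = 30
00000000 = 0
10100000 = 160
IP: 27.30.0.160


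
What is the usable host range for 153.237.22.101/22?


Network: 153.237.20.0
Broadcast: 153.237.23.255
First usable = network + 1
Last usable = broadcast - 1
Range: 153.237.20.1 to 153.237.23.254


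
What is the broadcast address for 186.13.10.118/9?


Network: 186.0.0.0/9
Host bits = 23
Set all host bits to 1:
Broadcast: 186.127.255.255


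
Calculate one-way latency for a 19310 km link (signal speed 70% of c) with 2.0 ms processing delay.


Speed = 0.7 * 3e5 km/s = 210000 km/s
Propagation delay = 19310 / 210000 = 0.092 s = 91.9524 ms
Processing delay = 2.0 ms
Total one-way latency = 93.9524 ms


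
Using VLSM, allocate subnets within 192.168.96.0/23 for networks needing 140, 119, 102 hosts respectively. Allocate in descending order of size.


140 hosts -> /24 (254 usable): 192.168.96.0/24
119 hosts -> /25 (126 usable): 192.168.97.0/25
102 hosts -> /25 (126 usable): 192.168.97.128/25
Allocation: 192.168.96.0/24 (140 hosts, 254 usable); 192.168.97.0/25 (119 hosts, 126 usable); 192.168.97.128/25 (102 hosts, 126 usable)


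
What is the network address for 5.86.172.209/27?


IP:   00000101.01010110.10101100.11010001
Mask: 11111111.11111111.11111111.11100000
AND operation:
Net:  00000101.01010110.10101100.11000000
Network: 5.86.172.192/27


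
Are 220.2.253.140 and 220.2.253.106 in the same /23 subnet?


Mask: 255.255.254.0
220.2.253.140 AND mask = 220.2.252.0
220.2.253.106 AND mask = 220.2.252.0
Yes, same subnet (220.2.252.0)


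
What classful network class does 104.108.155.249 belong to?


First octet: 104
Binary: 01101000
0xxxxxxx -> Class A (1-126)
Class A, default mask 255.0.0.0 (/8)


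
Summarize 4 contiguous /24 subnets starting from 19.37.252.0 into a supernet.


Original prefix: /24
Number of subnets: 4 = 2^2
New prefix = 24 - 2 = 22
Supernet: 19.37.252.0/22


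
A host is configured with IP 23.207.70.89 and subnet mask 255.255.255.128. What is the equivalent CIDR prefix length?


Binary: 11111111.11111111.11111111.10000000
Count leading 1s
Prefix: /25


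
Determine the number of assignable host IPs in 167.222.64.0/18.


Host bits = 32 - 18 = 14
Total addresses = 2^14 = 16384
Usable = total - 2 (network and broadcast)
Usable hosts: 16382


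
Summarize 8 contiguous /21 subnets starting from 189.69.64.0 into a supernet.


Original prefix: /21
Number of subnets: 8 = 2^3
New prefix = 21 - 3 = 18
Supernet: 189.69.64.0/18


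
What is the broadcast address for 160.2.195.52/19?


Network: 160.2.192.0/19
Host bits = 13
Set all host bits to 1:
Broadcast: 160.2.223.255


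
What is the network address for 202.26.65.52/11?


IP:   11001010.00011010.01000001.00110100
Mask: 11111111.11100000.00000000.00000000
AND operation:
Net:  11001010.00000000.00000000.00000000
Network: 202.0.0.0/11
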